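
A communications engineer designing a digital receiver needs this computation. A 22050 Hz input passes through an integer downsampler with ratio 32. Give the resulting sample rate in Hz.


Decimation reduces the sample rate:
fs_out = fs_in / M
       = 22050 / 32
       = 689.0625 Hz

689.0625 Hz


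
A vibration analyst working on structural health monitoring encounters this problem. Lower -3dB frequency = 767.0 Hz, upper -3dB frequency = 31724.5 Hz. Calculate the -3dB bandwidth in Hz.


Bandwidth is the difference of -3dB frequencies:
BW = f_high - f_low
   = 31724.5 - 767.0
   = 30957.5 Hz

30957.5 Hz


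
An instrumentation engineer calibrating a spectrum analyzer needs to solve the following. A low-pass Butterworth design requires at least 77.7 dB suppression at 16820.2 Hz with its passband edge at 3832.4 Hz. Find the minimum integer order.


Butterworth filter order formula:
n = log10(10^(A/10) - 1) / (2 * log10(f_stop/f_pass))
10^(77.7/10) - 1 = 58884364.5356
f_stop/f_pass = 16820.2 / 3832.4 = 4.3889
n = 6.048 -> ceil = 7

7


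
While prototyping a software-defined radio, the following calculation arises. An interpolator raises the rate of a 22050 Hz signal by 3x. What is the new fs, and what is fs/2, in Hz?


Step 1 — output sample rate after interpolation by L:
fs_out = L * fs_in = 3 * 22050 = 66150 Hz

Step 2 — Nyquist frequency of the output stream:
f_Nyq = fs_out / 2 = 66150 / 2 = 33075.0 Hz

fs_out = 66150 Hz; f_Nyquist = 33075.0 Hz


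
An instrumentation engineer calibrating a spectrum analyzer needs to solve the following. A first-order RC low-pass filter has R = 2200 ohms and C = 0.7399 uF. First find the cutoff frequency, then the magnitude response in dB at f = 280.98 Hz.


Step 1 — cutoff frequency:
fc = 1 / (2*pi*R*C)
C = 0.7399 uF = 7.399e-07 F
fc = 1 / (2*pi*2200*7.399e-07)
   = 97.7742 Hz

Step 2 — magnitude at f = 280.98 Hz:
|H(f)| = 1 / sqrt(1 + (f/fc)^2)
f/fc = 280.98 / 97.7742 = 2.873764
|H| = 1 / sqrt(1 + 8.25852) = 0.3286467
|H|_dB = 20*log10(0.3286467) = -9.67 dB

fc = 97.7742 Hz; |H(280.98 Hz)| = -9.67 dB


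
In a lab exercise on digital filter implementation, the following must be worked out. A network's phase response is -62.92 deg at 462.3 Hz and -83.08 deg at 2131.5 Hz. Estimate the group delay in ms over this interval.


Group delay from phase difference:
tau = -d(phi)/d(omega)
d(phi) = -20.16 deg = -0.351858 rad
d(omega) = 2*pi*(2131.5 - 462.3) = 10487.8929 rad/s
tau = -(-0.351858) / 10487.8929
    = 0.0335 ms

0.0335 ms


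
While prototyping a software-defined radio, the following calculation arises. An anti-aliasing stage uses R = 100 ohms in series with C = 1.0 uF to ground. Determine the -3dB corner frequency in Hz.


Cutoff frequency of a first-order RC filter:
fc = 1 / (2 * pi * R * C)
C = 1.0 uF = 1e-06 F
fc = 1 / (2 * pi * 100 * 1e-06)
   = 1 / 0.00062831853071796
   = 1591.549431 Hz

1591.549431 Hz


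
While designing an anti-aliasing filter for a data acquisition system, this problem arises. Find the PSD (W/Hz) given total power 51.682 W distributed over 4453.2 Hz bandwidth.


Power spectral density:
PSD = P / BW
    = 51.682 / 4453.2
    = 0.01160559 W/Hz

0.01160559 W/Hz


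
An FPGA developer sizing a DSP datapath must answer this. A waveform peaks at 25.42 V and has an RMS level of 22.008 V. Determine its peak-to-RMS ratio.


Crest factor is the ratio of peak to RMS:
CF = V_peak / V_rms
   = 25.42 / 22.008
   = 1.155

1.155


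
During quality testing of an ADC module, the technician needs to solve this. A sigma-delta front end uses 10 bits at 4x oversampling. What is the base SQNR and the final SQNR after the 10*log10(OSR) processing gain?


Step 1 — baseline SQNR at Nyquist:
SQNR_base = 6.02*N + 1.76
          = 6.02*10 + 1.76
          = 61.96 dB

Step 2 — oversampling processing gain:
G = 10*log10(OSR) = 10*log10(4) = 6.02 dB

Step 3 — total:
SQNR_total = 61.96 + 6.02 = 67.98 dB

Base SQNR = 61.96 dB; oversampled SQNR = 67.98 dB


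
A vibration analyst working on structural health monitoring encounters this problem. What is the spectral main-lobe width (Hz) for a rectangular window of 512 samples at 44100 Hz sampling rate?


Main lobe width for a rectangular window:
Width = 2 * fs / N
      = 2 * 44100 / 512
      = 88200 / 512
      = 172.266 Hz

172.266 Hz


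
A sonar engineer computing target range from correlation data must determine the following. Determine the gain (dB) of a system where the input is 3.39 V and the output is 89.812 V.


Voltage gain in dB:
G = 20 * log10(Vout / Vin)
  = 20 * log10(89.812 / 3.39)
  = 20 * log10(26.493215)
  = 20 * 1.423135
  = 28.46 dB

28.46 dB


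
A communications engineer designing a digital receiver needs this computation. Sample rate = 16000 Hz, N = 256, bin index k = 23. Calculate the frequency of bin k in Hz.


Frequency of DFT bin k:
f_k = k * fs / N
    = 23 * 16000 / 256
    = 368000 / 256
    = 1437.5 Hz

1437.5 Hz


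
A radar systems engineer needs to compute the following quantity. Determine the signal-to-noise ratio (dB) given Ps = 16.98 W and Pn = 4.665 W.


SNR in decibels:
SNR = 10 * log10(Ps / Pn)
    = 10 * log10(16.98 / 4.665)
    = 10 * log10(3.6399)
    = 10 * 0.5611
    = 5.61 dB

5.61 dB


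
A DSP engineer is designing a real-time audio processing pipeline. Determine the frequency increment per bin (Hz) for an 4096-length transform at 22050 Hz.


DFT frequency resolution:
df = fs / N
   = 22050 / 4096
   = 5.3833 Hz

5.3833 Hz


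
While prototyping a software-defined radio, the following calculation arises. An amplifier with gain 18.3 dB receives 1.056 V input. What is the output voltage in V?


Output voltage from dB gain:
V_out = V_in * 10^(gain_dB / 20)
      = 1.056 * 10^(18.3 / 20)
      = 1.056 * 8.222426
      = 8.6829 V

8.6829 V


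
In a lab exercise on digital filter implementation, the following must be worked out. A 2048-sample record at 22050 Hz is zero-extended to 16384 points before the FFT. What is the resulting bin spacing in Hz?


Frequency resolution after zero-padding:
N_padded = 2048 * 8 = 16384
df = fs / N_padded
   = 22050 / 16384
   = 1.3458 Hz

1.3458 Hz


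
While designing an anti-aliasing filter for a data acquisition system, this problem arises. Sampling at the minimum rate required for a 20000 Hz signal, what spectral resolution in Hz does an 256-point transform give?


Step 1 — Nyquist sampling rate:
fs = 2 * fmax = 2 * 20000 = 40000 Hz

Step 2 — DFT bin spacing:
df = fs / N = 40000 / 256 = 156.25 Hz

156.25 Hz


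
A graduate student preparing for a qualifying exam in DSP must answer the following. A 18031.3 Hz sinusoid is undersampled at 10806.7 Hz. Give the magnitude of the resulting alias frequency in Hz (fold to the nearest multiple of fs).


Compute the nearest integer multiple of fs to the signal:
n = round(18031.3 / 10806.7) = 2
f_alias = |18031.3 - 2 * 10806.7|
        = |18031.3 - 21613.4|
        = 3582.1 Hz

3582.1


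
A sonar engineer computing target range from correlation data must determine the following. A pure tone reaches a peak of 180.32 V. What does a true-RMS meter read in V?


RMS voltage for a sinusoidal waveform:
V_rms = V_peak / sqrt(2)
      = 180.32 / 1.414214
      = 127.505 V

127.505 V


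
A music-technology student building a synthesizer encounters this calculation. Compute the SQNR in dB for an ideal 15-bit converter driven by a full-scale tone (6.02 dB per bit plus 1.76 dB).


Theoretical SNR for a full-scale sinusoid:
SNR = 6.02 * N + 1.76
    = 6.02 * 15 + 1.76
    = 90.3 + 1.76
    = 92.06 dB

92.06 dB


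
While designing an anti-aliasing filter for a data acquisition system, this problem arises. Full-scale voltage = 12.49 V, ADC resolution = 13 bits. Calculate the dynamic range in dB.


Dynamic range from full-scale to LSB:
V_min = V_max / 2^bits = 12.49 / 2^13
DR = 20 * log10(V_max / V_min)
   = 20 * log10(2^13)
   = 20 * 13 * log10(2)
   = 78.27 dB

78.27 dB


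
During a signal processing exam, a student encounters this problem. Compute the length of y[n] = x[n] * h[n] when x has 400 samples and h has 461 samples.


Linear convolution output length:
L = N + M - 1
  = 400 + 461 - 1
  = 860 samples

860


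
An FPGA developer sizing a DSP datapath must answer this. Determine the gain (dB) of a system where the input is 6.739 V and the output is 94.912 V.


Voltage gain in dB:
G = 20 * log10(Vout / Vin)
  = 20 * log10(94.912 / 6.739)
  = 20 * log10(14.083989)
  = 20 * 1.148726
  = 22.97 dB

22.97 dB


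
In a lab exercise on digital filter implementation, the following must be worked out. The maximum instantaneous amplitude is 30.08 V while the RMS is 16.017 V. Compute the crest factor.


Crest factor is the ratio of peak to RMS:
CF = V_peak / V_rms
   = 30.08 / 16.017
   = 1.878

1.878


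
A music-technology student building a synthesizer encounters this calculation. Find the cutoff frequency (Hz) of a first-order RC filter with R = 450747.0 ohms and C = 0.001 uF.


Cutoff frequency of a first-order RC filter:
fc = 1 / (2 * pi * R * C)
C = 0.001 uF = 1e-09 F
fc = 1 / (2 * pi * 450747.0 * 1e-09)
   = 1 / 0.0028321269276553
   = 353.091519 Hz

353.091519 Hz


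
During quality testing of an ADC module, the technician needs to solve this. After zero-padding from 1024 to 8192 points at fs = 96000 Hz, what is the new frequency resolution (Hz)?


Frequency resolution after zero-padding:
N_padded = 1024 * 8 = 8192
df = fs / N_padded
   = 96000 / 8192
   = 11.7188 Hz

11.7188 Hz


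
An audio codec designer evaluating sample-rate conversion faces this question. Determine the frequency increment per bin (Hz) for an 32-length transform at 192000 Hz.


DFT frequency resolution:
df = fs / N
   = 192000 / 32
   = 6000.0 Hz

6000.0 Hz


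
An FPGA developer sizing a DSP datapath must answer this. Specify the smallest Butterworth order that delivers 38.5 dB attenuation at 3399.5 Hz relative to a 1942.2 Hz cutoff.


Butterworth filter order formula:
n = log10(10^(A/10) - 1) / (2 * log10(f_stop/f_pass))
10^(38.5/10) - 1 = 7078.4578
f_stop/f_pass = 3399.5 / 1942.2 = 1.7503
n = 7.9177 -> ceil = 8

8


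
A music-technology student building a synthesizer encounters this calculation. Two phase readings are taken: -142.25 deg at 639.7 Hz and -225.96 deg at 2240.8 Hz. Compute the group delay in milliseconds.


Group delay from phase difference:
tau = -d(phi)/d(omega)
d(phi) = -83.71 deg = -1.461015 rad
d(omega) = 2*pi*(2240.8 - 639.7) = 10060.008 rad/s
tau = -(-1.461015) / 10060.008
    = 0.1452 ms

0.1452 ms


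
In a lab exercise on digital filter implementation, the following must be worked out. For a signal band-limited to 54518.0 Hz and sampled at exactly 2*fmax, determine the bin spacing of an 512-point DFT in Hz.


Step 1 — Nyquist sampling rate:
fs = 2 * fmax = 2 * 54518.0 = 109036.0 Hz

Step 2 — DFT bin spacing:
df = fs / N = 109036.0 / 512 = 212.9609 Hz

212.9609 Hz


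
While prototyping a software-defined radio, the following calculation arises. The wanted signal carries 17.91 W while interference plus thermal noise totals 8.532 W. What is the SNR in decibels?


SNR in decibels:
SNR = 10 * log10(Ps / Pn)
    = 10 * log10(17.91 / 8.532)
    = 10 * log10(2.0992)
    = 10 * 0.322
    = 3.22 dB

3.22 dB


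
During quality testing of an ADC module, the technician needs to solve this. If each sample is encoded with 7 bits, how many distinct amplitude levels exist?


Number of quantization levels = 2^N
= 2^7
= 128

128


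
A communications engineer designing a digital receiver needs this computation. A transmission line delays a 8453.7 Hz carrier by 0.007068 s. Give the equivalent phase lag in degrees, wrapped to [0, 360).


Phase shift from frequency and time delay:
phi = 360 * f * t_delay
    = 360 * 8453.7 * 0.007068
    = 21510.27 degrees
    mod 360 = 270.27 degrees

270.27 degrees


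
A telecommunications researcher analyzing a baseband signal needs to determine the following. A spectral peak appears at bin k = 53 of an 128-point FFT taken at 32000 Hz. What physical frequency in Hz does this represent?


Frequency of DFT bin k:
f_k = k * fs / N
    = 53 * 32000 / 128
    = 1696000 / 128
    = 13250.0 Hz

13250.0 Hz


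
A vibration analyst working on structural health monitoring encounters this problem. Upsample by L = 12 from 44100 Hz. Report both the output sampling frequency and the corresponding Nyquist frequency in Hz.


Step 1 — output sample rate after interpolation by L:
fs_out = L * fs_in = 12 * 44100 = 529200 Hz

Step 2 — Nyquist frequency of the output stream:
f_Nyq = fs_out / 2 = 529200 / 2 = 264600.0 Hz

fs_out = 529200 Hz; f_Nyquist = 264600.0 Hz


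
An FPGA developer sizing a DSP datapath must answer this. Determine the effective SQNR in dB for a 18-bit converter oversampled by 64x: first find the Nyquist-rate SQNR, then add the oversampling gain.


Step 1 — baseline SQNR at Nyquist:
SQNR_base = 6.02*N + 1.76
          = 6.02*18 + 1.76
          = 110.12 dB

Step 2 — oversampling processing gain:
G = 10*log10(OSR) = 10*log10(64) = 18.06 dB

Step 3 — total:
SQNR_total = 110.12 + 18.06 = 128.18 dB

Base SQNR = 110.12 dB; oversampled SQNR = 128.18 dB


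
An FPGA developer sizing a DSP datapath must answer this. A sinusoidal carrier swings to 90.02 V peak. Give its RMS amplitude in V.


RMS voltage for a sinusoidal waveform:
V_rms = V_peak / sqrt(2)
      = 90.02 / 1.414214
      = 63.654 V

63.654 V


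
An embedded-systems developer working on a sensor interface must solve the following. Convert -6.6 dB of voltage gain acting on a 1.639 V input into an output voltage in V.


Output voltage from dB gain:
V_out = V_in * 10^(gain_dB / 20)
      = 1.639 * 10^(-6.6 / 20)
      = 1.639 * 0.467735
      = 0.7666 V

0.7666 V


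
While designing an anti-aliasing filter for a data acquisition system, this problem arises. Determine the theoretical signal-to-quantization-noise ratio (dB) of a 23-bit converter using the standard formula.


Theoretical SNR for a full-scale sinusoid:
SNR = 6.02 * N + 1.76
    = 6.02 * 23 + 1.76
    = 138.46 + 1.76
    = 140.22 dB

140.22 dB


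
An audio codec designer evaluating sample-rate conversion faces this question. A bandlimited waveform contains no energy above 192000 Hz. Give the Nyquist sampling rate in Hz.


The Nyquist rate is twice the maximum frequency component.
fs_min = 2 * fmax
      = 2 * 192000
      = 384000 Hz

384000


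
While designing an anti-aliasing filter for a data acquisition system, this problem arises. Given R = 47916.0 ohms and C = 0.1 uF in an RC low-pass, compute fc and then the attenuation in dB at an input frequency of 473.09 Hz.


Step 1 — cutoff frequency:
fc = 1 / (2*pi*R*C)
C = 0.1 uF = 1e-07 F
fc = 1 / (2*pi*47916.0*1e-07)
   = 33.2154 Hz

Step 2 — magnitude at f = 473.09 Hz:
|H(f)| = 1 / sqrt(1 + (f/fc)^2)
f/fc = 473.09 / 33.2154 = 14.243092
|H| = 1 / sqrt(1 + 202.86567) = 0.0700371
|H|_dB = 20*log10(0.0700371) = -23.09 dB

fc = 33.2154 Hz; |H(473.09 Hz)| = -23.09 dB


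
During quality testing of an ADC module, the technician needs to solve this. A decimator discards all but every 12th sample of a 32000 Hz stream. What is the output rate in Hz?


Decimation reduces the sample rate:
fs_out = fs_in / M
       = 32000 / 12
       = 2666.6667 Hz

2666.6667 Hz


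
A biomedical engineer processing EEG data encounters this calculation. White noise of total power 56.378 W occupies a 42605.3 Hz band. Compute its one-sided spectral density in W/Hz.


Power spectral density:
PSD = P / BW
    = 56.378 / 42605.3
    = 0.00132326 W/Hz

0.00132326 W/Hz


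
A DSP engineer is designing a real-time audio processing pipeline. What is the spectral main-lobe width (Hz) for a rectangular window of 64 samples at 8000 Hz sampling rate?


Main lobe width for a rectangular window:
Width = 2 * fs / N
      = 2 * 8000 / 64
      = 16000 / 64
      = 250.0 Hz

250.0 Hz


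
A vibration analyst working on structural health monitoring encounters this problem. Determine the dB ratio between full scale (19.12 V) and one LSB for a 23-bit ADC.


Dynamic range from full-scale to LSB:
V_min = V_max / 2^bits = 19.12 / 2^23
DR = 20 * log10(V_max / V_min)
   = 20 * log10(2^23)
   = 20 * 23 * log10(2)
   = 138.47 dB

138.47 dB


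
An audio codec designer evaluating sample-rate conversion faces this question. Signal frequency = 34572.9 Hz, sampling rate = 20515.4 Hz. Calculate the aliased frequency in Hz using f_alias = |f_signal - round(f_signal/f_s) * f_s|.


Compute the nearest integer multiple of fs to the signal:
n = round(34572.9 / 20515.4) = 2
f_alias = |34572.9 - 2 * 20515.4|
        = |34572.9 - 41030.8|
        = 6457.9 Hz

6457.9


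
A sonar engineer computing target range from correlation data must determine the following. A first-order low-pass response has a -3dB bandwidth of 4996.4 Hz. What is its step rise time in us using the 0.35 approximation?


Rise time from bandwidth relationship:
tr = 0.35 / BW
   = 0.35 / 4996.4
   = 7.005043631e-05 s
   = 70.0504 us

70.0504 us


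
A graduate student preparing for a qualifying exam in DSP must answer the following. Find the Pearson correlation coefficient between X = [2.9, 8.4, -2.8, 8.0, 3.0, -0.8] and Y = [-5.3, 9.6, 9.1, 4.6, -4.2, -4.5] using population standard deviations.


Pearson correlation coefficient (population):
r = cov(X,Y) / (std(X) * std(Y))
Mean X = 3.1167, Mean Y = 1.55
Cov(X,Y) = 6.434167
Std(X) = 4.126506, Std(Y) = 6.425146
r = 0.2427

0.2427


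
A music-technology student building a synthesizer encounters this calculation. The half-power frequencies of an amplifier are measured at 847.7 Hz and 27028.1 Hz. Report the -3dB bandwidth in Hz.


Bandwidth is the difference of -3dB frequencies:
BW = f_high - f_low
   = 27028.1 - 847.7
   = 26180.4 Hz

26180.4 Hz


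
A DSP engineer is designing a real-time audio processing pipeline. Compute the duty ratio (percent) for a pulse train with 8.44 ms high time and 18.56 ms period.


Duty cycle as a percentage:
DC = (t_on / T) * 100
   = (8.44 / 18.56) * 100
   = 0.454741 * 100
   = 45.47 %

45.47 %


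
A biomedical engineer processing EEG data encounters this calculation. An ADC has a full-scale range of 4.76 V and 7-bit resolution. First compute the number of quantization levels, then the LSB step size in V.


Step 1 — number of quantization levels:
L = 2^N = 2^7 = 128

Step 2 — LSB step size:
delta = Vfs / L
      = 4.76 / 128
      = 0.0371875 V

Levels = 128; step size = 0.0371875 V


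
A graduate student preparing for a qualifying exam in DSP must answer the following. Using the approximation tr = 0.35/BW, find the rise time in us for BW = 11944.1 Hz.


Rise time from bandwidth relationship:
tr = 0.35 / BW
   = 0.35 / 11944.1
   = 2.93031706e-05 s
   = 29.3032 us

29.3032 us


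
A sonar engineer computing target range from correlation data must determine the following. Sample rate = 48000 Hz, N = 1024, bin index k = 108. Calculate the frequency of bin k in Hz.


Frequency of DFT bin k:
f_k = k * fs / N
    = 108 * 48000 / 1024
    = 5184000 / 1024
    = 5062.5 Hz

5062.5 Hz


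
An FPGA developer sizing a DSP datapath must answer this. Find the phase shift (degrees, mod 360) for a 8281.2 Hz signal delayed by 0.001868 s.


Phase shift from frequency and time delay:
phi = 360 * f * t_delay
    = 360 * 8281.2 * 0.001868
    = 5568.94 degrees
    mod 360 = 168.94 degrees

168.94 degrees


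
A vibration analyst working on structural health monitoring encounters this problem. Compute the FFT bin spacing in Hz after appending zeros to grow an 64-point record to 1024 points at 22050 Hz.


Frequency resolution after zero-padding:
N_padded = 64 * 16 = 1024
df = fs / N_padded
   = 22050 / 1024
   = 21.5332 Hz

21.5332 Hz


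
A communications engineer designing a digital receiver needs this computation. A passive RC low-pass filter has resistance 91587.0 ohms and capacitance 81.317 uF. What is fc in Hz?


Cutoff frequency of a first-order RC filter:
fc = 1 / (2 * pi * R * C)
C = 81.317 uF = 8.1317e-05 F
fc = 1 / (2 * pi * 91587.0 * 8.1317e-05)
   = 1 / 46.794525726416
   = 0.02137 Hz

0.02137 Hz


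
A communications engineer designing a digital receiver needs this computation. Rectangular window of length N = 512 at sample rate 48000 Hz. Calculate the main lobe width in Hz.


Main lobe width for a rectangular window:
Width = 2 * fs / N
      = 2 * 48000 / 512
      = 96000 / 512
      = 187.5 Hz

187.5 Hz


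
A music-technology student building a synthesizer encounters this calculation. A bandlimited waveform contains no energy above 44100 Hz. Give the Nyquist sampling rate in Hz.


The Nyquist rate is twice the maximum frequency component.
fs_min = 2 * fmax
      = 2 * 44100
      = 88200 Hz

88200


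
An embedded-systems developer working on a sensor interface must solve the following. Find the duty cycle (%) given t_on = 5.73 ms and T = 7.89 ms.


Duty cycle as a percentage:
DC = (t_on / T) * 100
   = (5.73 / 7.89) * 100
   = 0.726236 * 100
   = 72.62 %

72.62 %


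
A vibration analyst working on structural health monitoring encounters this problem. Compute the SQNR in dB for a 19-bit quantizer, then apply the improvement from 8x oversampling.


Step 1 — baseline SQNR at Nyquist:
SQNR_base = 6.02*N + 1.76
          = 6.02*19 + 1.76
          = 116.14 dB

Step 2 — oversampling processing gain:
G = 10*log10(OSR) = 10*log10(8) = 9.03 dB

Step 3 — total:
SQNR_total = 116.14 + 9.03 = 125.17 dB

Base SQNR = 116.14 dB; oversampled SQNR = 125.17 dB


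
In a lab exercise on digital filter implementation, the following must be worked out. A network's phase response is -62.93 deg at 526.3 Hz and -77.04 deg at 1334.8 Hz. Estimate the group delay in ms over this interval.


Group delay from phase difference:
tau = -d(phi)/d(omega)
d(phi) = -14.11 deg = -0.246266 rad
d(omega) = 2*pi*(1334.8 - 526.3) = 5079.9553 rad/s
tau = -(-0.246266) / 5079.9553
    = 0.0485 ms

0.0485 ms


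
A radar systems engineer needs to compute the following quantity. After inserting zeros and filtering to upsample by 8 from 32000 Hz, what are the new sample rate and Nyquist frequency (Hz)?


Step 1 — output sample rate after interpolation by L:
fs_out = L * fs_in = 8 * 32000 = 256000 Hz

Step 2 — Nyquist frequency of the output stream:
f_Nyq = fs_out / 2 = 256000 / 2 = 128000.0 Hz

fs_out = 256000 Hz; f_Nyquist = 128000.0 Hz


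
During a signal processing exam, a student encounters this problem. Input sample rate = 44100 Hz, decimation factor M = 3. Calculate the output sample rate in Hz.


Decimation reduces the sample rate:
fs_out = fs_in / M
       = 44100 / 3
       = 14700.0 Hz

14700.0 Hz


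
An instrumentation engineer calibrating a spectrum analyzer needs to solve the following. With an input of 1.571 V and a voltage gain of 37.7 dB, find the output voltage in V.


Output voltage from dB gain:
V_out = V_in * 10^(gain_dB / 20)
      = 1.571 * 10^(37.7 / 20)
      = 1.571 * 76.736149
      = 120.5525 V

120.5525 V


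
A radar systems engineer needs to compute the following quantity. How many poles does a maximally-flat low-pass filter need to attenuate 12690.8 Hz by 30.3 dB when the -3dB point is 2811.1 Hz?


Butterworth filter order formula:
n = log10(10^(A/10) - 1) / (2 * log10(f_stop/f_pass))
10^(30.3/10) - 1 = 1070.5193
f_stop/f_pass = 12690.8 / 2811.1 = 4.5145
n = 2.314 -> ceil = 3

3


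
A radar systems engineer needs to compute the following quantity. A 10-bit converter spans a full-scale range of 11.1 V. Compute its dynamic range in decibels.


Dynamic range from full-scale to LSB:
V_min = V_max / 2^bits = 11.1 / 2^10
DR = 20 * log10(V_max / V_min)
   = 20 * log10(2^10)
   = 20 * 10 * log10(2)
   = 60.21 dB

60.21 dB


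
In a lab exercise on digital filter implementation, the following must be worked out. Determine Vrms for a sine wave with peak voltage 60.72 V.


RMS voltage for a sinusoidal waveform:
V_rms = V_peak / sqrt(2)
      = 60.72 / 1.414214
      = 42.936 V

42.936 V


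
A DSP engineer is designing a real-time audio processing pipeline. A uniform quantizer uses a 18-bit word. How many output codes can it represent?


Number of quantization levels = 2^N
= 2^18
= 262144

262144


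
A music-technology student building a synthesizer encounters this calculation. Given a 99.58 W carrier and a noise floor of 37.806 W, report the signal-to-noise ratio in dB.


SNR in decibels:
SNR = 10 * log10(Ps / Pn)
    = 10 * log10(99.58 / 37.806)
    = 10 * log10(2.634)
    = 10 * 0.4206
    = 4.21 dB

4.21 dB


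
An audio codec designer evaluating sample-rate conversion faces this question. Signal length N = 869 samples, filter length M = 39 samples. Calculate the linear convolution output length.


Linear convolution output length:
L = N + M - 1
  = 869 + 39 - 1
  = 907 samples

907


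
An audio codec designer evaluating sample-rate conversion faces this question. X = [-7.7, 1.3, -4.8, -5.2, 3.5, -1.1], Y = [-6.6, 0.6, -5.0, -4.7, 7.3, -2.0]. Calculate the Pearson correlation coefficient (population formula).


Pearson correlation coefficient (population):
r = cov(X,Y) / (std(X) * std(Y))
Mean X = -2.3333, Mean Y = -1.7333
Cov(X,Y) = 17.253889
Std(X) = 3.912658, Std(Y) = 4.659638
r = 0.9464

0.9464


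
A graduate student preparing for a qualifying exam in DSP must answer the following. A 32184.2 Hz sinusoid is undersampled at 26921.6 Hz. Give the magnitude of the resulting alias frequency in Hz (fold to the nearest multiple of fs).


Compute the nearest integer multiple of fs to the signal:
n = round(32184.2 / 26921.6) = 1
f_alias = |32184.2 - 1 * 26921.6|
        = |32184.2 - 26921.6|
        = 5262.6 Hz

5262.6


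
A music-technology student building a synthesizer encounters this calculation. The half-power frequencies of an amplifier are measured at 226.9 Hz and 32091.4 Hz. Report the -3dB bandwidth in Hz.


Bandwidth is the difference of -3dB frequencies:
BW = f_high - f_low
   = 32091.4 - 226.9
   = 31864.5 Hz

31864.5 Hz


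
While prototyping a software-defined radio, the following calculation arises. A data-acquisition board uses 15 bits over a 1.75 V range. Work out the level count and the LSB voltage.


Step 1 — number of quantization levels:
L = 2^N = 2^15 = 32768

Step 2 — LSB step size:
delta = Vfs / L
      = 1.75 / 32768
      = 5.341e-05 V

Levels = 32768; step size = 5.341e-05 V


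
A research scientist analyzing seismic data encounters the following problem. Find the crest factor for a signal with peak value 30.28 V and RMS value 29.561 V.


Crest factor is the ratio of peak to RMS:
CF = V_peak / V_rms
   = 30.28 / 29.561
   = 1.0243

1.0243


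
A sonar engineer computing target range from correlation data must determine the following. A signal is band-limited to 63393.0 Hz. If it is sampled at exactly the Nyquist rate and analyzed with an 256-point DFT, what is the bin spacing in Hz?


Step 1 — Nyquist sampling rate:
fs = 2 * fmax = 2 * 63393.0 = 126786.0 Hz

Step 2 — DFT bin spacing:
df = fs / N = 126786.0 / 256 = 495.2578 Hz

495.2578 Hz


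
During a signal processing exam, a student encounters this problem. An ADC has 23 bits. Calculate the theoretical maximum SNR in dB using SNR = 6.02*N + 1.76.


Theoretical SNR for a full-scale sinusoid:
SNR = 6.02 * N + 1.76
    = 6.02 * 23 + 1.76
    = 138.46 + 1.76
    = 140.22 dB

140.22 dB


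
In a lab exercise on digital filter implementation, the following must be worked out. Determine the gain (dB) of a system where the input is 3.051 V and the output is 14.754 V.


Voltage gain in dB:
G = 20 * log10(Vout / Vin)
  = 20 * log10(14.754 / 3.051)
  = 20 * log10(4.835792)
  = 20 * 0.684468
  = 13.69 dB

13.69 dB


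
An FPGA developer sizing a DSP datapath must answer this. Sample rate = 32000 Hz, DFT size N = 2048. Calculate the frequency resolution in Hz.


DFT frequency resolution:
df = fs / N
   = 32000 / 2048
   = 15.625 Hz

15.625 Hz


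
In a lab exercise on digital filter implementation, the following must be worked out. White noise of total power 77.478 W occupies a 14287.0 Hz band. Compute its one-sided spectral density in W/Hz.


Power spectral density:
PSD = P / BW
    = 77.478 / 14287.0
    = 0.00542297 W/Hz

0.00542297 W/Hz


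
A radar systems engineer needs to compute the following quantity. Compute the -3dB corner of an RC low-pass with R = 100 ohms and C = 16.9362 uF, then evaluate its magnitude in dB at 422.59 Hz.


Step 1 — cutoff frequency:
fc = 1 / (2*pi*R*C)
C = 16.9362 uF = 1.69362e-05 F
fc = 1 / (2*pi*100*1.69362e-05)
   = 93.9732 Hz

Step 2 — magnitude at f = 422.59 Hz:
|H(f)| = 1 / sqrt(1 + (f/fc)^2)
f/fc = 422.59 / 93.9732 = 4.49692
|H| = 1 / sqrt(1 + 20.222289) = 0.217072
|H|_dB = 20*log10(0.217072) = -13.27 dB

fc = 93.9732 Hz; |H(422.59 Hz)| = -13.27 dB


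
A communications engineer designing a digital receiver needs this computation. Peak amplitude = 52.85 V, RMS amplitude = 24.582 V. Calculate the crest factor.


Crest factor is the ratio of peak to RMS:
CF = V_peak / V_rms
   = 52.85 / 24.582
   = 2.1499

2.1499


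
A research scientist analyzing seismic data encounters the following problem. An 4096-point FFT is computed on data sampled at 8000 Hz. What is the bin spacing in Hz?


DFT frequency resolution:
df = fs / N
   = 8000 / 4096
   = 1.9531 Hz

1.9531 Hz


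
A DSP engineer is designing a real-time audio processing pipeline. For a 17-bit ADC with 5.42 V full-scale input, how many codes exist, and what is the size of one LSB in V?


Step 1 — number of quantization levels:
L = 2^N = 2^17 = 131072

Step 2 — LSB step size:
delta = Vfs / L
      = 5.42 / 131072
      = 4.135e-05 V

Levels = 131072; step size = 4.135e-05 V


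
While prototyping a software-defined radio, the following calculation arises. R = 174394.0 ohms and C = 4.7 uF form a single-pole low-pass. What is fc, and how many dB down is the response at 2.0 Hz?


Step 1 — cutoff frequency:
fc = 1 / (2*pi*R*C)
C = 4.7 uF = 4.7e-06 F
fc = 1 / (2*pi*174394.0*4.7e-06)
   = 0.194174 Hz

Step 2 — magnitude at f = 2.0 Hz:
|H(f)| = 1 / sqrt(1 + (f/fc)^2)
f/fc = 2.0 / 0.194174 = 10.30004
|H| = 1 / sqrt(1 + 106.090824) = 0.0966326
|H|_dB = 20*log10(0.0966326) = -20.3 dB

fc = 0.194174 Hz; |H(2.0 Hz)| = -20.3 dB


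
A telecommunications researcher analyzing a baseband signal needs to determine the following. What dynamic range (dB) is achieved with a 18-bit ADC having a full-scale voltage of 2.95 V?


Dynamic range from full-scale to LSB:
V_min = V_max / 2^bits = 2.95 / 2^18
DR = 20 * log10(V_max / V_min)
   = 20 * log10(2^18)
   = 20 * 18 * log10(2)
   = 108.37 dB

108.37 dB


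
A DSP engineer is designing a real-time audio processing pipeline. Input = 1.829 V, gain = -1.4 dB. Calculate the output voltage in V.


Output voltage from dB gain:
V_out = V_in * 10^(gain_dB / 20)
      = 1.829 * 10^(-1.4 / 20)
      = 1.829 * 0.851138
      = 1.5567 V

1.5567 V


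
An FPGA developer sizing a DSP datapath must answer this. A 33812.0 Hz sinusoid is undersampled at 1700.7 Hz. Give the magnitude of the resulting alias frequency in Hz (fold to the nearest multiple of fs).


Compute the nearest integer multiple of fs to the signal:
n = round(33812.0 / 1700.7) = 20
f_alias = |33812.0 - 20 * 1700.7|
        = |33812.0 - 34014.0|
        = 202.0 Hz

202.0


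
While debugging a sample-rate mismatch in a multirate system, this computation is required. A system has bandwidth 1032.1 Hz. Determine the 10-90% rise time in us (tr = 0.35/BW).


Rise time from bandwidth relationship:
tr = 0.35 / BW
   = 0.35 / 1032.1
   = 0.0003391144269 s
   = 339.1144 us

339.1144 us


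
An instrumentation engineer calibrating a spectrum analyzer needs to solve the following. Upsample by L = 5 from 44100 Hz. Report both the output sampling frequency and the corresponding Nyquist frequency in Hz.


Step 1 — output sample rate after interpolation by L:
fs_out = L * fs_in = 5 * 44100 = 220500 Hz

Step 2 — Nyquist frequency of the output stream:
f_Nyq = fs_out / 2 = 220500 / 2 = 110250.0 Hz

fs_out = 220500 Hz; f_Nyquist = 110250.0 Hz


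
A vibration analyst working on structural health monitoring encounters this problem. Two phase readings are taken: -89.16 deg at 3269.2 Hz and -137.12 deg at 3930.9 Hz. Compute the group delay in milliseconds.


Group delay from phase difference:
tau = -d(phi)/d(omega)
d(phi) = -47.96 deg = -0.83706 rad
d(omega) = 2*pi*(3930.9 - 3269.2) = 4157.5837 rad/s
tau = -(-0.83706) / 4157.5837
    = 0.2013 ms

0.2013 ms


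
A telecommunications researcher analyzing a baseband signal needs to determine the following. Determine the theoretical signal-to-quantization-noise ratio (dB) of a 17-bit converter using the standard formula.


Theoretical SNR for a full-scale sinusoid:
SNR = 6.02 * N + 1.76
    = 6.02 * 17 + 1.76
    = 102.34 + 1.76
    = 104.1 dB

104.1 dB


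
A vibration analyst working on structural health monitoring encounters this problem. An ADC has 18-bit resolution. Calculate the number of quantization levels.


Number of quantization levels = 2^N
= 2^18
= 262144

262144


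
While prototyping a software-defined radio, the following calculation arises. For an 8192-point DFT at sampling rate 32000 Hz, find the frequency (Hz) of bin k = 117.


Frequency of DFT bin k:
f_k = k * fs / N
    = 117 * 32000 / 8192
    = 3744000 / 8192
    = 457.031 Hz

457.031 Hz


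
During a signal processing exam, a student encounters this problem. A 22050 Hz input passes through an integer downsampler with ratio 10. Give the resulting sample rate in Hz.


Decimation reduces the sample rate:
fs_out = fs_in / M
       = 22050 / 10
       = 2205.0 Hz

2205.0 Hz


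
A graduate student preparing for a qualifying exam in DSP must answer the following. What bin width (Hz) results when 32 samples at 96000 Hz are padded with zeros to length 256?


Frequency resolution after zero-padding:
N_padded = 32 * 8 = 256
df = fs / N_padded
   = 96000 / 256
   = 375.0 Hz

375.0 Hz


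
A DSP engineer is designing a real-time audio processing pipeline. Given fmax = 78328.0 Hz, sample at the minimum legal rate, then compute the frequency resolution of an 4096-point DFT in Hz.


Step 1 — Nyquist sampling rate:
fs = 2 * fmax = 2 * 78328.0 = 156656.0 Hz

Step 2 — DFT bin spacing:
df = fs / N = 156656.0 / 4096 = 38.2461 Hz

38.2461 Hz


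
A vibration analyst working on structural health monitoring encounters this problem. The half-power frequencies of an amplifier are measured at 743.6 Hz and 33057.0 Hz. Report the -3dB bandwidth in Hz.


Bandwidth is the difference of -3dB frequencies:
BW = f_high - f_low
   = 33057.0 - 743.6
   = 32313.4 Hz

32313.4 Hz


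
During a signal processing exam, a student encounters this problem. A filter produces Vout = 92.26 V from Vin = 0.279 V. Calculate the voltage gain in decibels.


Voltage gain in dB:
G = 20 * log10(Vout / Vin)
  = 20 * log10(92.26 / 0.279)
  = 20 * log10(330.681004)
  = 20 * 2.519409
  = 50.39 dB

50.39 dB


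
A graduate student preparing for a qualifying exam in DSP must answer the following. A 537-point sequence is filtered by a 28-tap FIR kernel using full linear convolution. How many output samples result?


Linear convolution output length:
L = N + M - 1
  = 537 + 28 - 1
  = 564 samples

564


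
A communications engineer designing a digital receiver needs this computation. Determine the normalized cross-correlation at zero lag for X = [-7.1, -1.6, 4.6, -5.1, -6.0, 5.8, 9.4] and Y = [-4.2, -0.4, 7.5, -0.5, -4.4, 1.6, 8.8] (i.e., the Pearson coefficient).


Pearson correlation coefficient (population):
r = cov(X,Y) / (std(X) * std(Y))
Mean X = 0.0, Mean Y = 1.2
Cov(X,Y) = 26.558571
Std(X) = 6.072655, Std(Y) = 4.834105
r = 0.9047

0.9047


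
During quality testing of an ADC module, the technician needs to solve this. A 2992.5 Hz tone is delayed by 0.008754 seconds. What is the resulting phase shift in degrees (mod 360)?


Phase shift from frequency and time delay:
phi = 360 * f * t_delay
    = 360 * 2992.5 * 0.008754
    = 9430.68 degrees
    mod 360 = 70.68 degrees

70.68 degrees


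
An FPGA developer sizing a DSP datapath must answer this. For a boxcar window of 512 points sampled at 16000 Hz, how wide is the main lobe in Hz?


Main lobe width for a rectangular window:
Width = 2 * fs / N
      = 2 * 16000 / 512
      = 32000 / 512
      = 62.5 Hz

62.5 Hz


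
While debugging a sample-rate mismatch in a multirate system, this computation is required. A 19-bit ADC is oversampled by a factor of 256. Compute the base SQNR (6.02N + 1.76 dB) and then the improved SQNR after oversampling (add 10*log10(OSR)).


Step 1 — baseline SQNR at Nyquist:
SQNR_base = 6.02*N + 1.76
          = 6.02*19 + 1.76
          = 116.14 dB

Step 2 — oversampling processing gain:
G = 10*log10(OSR) = 10*log10(256) = 24.08 dB

Step 3 — total:
SQNR_total = 116.14 + 24.08 = 140.22 dB

Base SQNR = 116.14 dB; oversampled SQNR = 140.22 dB


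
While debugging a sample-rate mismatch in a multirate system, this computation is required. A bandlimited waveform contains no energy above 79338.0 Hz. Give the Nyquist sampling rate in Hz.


The Nyquist rate is twice the maximum frequency component.
fs_min = 2 * fmax
      = 2 * 79338.0
      = 158676.0 Hz

158676.0


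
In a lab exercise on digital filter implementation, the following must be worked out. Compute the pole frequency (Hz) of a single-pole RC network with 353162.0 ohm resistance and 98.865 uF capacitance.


Cutoff frequency of a first-order RC filter:
fc = 1 / (2 * pi * R * C)
C = 98.865 uF = 9.8865e-05 F
fc = 1 / (2 * pi * 353162.0 * 9.8865e-05)
   = 1 / 219.37968404689
   = 0.004558 Hz

0.004558 Hz


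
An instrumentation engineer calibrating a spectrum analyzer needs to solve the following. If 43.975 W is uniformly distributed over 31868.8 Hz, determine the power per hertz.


Power spectral density:
PSD = P / BW
    = 43.975 / 31868.8
    = 0.00137988 W/Hz

0.00137988 W/Hz


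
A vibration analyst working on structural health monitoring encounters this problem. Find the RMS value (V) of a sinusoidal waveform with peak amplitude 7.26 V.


RMS voltage for a sinusoidal waveform:
V_rms = V_peak / sqrt(2)
      = 7.26 / 1.414214
      = 5.134 V

5.134 V


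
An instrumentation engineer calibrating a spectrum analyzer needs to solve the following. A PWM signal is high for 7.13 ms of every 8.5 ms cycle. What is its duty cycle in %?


Duty cycle as a percentage:
DC = (t_on / T) * 100
   = (7.13 / 8.5) * 100
   = 0.838824 * 100
   = 83.88 %

83.88 %


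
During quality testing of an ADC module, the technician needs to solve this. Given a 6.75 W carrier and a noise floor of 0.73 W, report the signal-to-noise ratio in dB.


SNR in decibels:
SNR = 10 * log10(Ps / Pn)
    = 10 * log10(6.75 / 0.73)
    = 10 * log10(9.2466)
    = 10 * 0.966
    = 9.66 dB

9.66 dB


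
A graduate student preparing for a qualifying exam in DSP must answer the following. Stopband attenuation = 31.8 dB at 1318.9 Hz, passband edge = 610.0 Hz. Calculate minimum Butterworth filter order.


Butterworth filter order formula:
n = log10(10^(A/10) - 1) / (2 * log10(f_stop/f_pass))
10^(31.8/10) - 1 = 1512.5612
f_stop/f_pass = 1318.9 / 610.0 = 2.1621
n = 4.7475 -> ceil = 5

5


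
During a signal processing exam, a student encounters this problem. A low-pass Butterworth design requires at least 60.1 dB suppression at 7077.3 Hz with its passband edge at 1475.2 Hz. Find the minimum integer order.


Butterworth filter order formula:
n = log10(10^(A/10) - 1) / (2 * log10(f_stop/f_pass))
10^(60.1/10) - 1 = 1023291.9923
f_stop/f_pass = 7077.3 / 1475.2 = 4.7975
n = 4.4125 -> ceil = 5

5
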